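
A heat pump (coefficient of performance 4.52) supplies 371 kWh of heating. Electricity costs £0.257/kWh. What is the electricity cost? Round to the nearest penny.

£21.09

Electrical input = 371 kWh / 4.52 = 82.08 kWh
Cost = 82.08 × £0.257/kWh = £21.09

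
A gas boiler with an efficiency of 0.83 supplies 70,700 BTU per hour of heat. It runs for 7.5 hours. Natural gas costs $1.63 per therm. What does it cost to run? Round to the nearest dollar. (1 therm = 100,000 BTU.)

Heat delivered = 70,700 BTU/h × 7.5 h = 530,250 BTU
Gas input = 530,250 / 0.83 = 638,855 BTU
= 638,855 / 100,000 = 6.389 therm
Cost = 6.389 × $1.63/therm = $10.41 ≈ $10

$10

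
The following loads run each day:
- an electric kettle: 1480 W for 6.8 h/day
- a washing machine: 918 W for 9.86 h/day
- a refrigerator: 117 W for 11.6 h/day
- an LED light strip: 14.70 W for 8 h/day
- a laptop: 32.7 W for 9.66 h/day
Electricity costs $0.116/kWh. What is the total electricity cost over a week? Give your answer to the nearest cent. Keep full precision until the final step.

$16.98

electric kettle: 1480 W × 6.8 h × 7 d = 70,448 Wh = 70.45 kWh
washing machine: 918 W × 9.86 h × 7 d = 63,360 Wh = 63.36 kWh
refrigerator: 117 W × 11.6 h × 7 d = 9,500 Wh = 9.5 kWh
LED light strip: 14.70 W × 8 h × 7 d = 823 Wh = 0.8232 kWh
laptop: 32.7 W × 9.66 h × 7 d = 2,211 Wh = 2.211 kWh
Total energy = 70.45 + 63.36 + 9.5 + 0.8232 + 2.211 = 146.3 kWh
Cost = 146.3 kWh × $0.116 = $16.98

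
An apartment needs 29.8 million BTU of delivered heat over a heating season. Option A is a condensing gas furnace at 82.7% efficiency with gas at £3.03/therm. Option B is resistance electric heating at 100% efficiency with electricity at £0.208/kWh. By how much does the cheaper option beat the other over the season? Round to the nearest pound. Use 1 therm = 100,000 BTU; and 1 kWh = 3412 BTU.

Heat load = 29.8 × 10⁶ BTU = 29,800,000 BTU
Gas: input = 29,800,000 / 0.827 = 36,033,857 BTU = 360.3 therm → 360.3 × £3.03 = £1,091.83
Electric: 29,800,000 BTU / 3412 = 8,734 kWh → × £0.208 = £1,816.65
Difference = |£1,091.83 − £1,816.65| = £724.82 ≈ £725

£725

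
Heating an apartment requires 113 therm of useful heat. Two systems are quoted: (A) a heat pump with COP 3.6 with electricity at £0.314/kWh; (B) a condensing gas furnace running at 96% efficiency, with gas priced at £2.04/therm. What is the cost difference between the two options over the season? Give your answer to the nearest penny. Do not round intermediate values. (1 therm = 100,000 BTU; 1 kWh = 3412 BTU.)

Heat load = 113 therm × 100,000 = 11,300,000 BTU
Gas: input = 11,300,000 / 0.96 = 11,770,833 BTU = 117.7 therm → 117.7 × £2.04 = £240.13
Heat pump: 11,300,000 BTU / 3412 = 3,312 kWh heat; / 3.6 = 920 kWh in → × £0.314 = £288.87
Difference = |£240.13 − £288.87| = £48.74

£48.74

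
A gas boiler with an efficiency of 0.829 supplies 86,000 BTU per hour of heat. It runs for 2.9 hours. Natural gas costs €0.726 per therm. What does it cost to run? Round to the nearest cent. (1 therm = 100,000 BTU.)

€2.18

Heat delivered = 86,000 BTU/h × 2.9 h = 249,400 BTU
Gas input = 249,400 / 0.829 = 300,844 BTU
= 300,844 / 100,000 = 3.008 therm
Cost = 3.008 × €0.726/therm = €2.18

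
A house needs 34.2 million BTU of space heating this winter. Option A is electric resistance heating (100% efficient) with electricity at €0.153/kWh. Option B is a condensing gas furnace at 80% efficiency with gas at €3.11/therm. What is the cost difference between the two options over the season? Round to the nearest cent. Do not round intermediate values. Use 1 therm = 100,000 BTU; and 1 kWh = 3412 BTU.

€204.06

Heat load = 34.2 × 10⁶ BTU = 34,200,000 BTU
Gas: input = 34,200,000 / 0.80 = 42,750,000 BTU = 427.5 therm → 427.5 × €3.11 = €1,329.52
Electric: 34,200,000 BTU / 3412 = 10,020 kWh → × €0.153 = €1,533.59
Difference = |€1,329.52 − €1,533.59| = €204.06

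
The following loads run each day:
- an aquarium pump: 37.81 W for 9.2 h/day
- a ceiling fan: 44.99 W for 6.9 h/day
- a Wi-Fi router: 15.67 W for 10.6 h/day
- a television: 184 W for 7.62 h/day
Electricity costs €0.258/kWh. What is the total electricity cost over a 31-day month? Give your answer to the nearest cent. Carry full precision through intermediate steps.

aquarium pump: 37.81 W × 9.2 h × 31 d = 10,783 Wh = 10.78 kWh
ceiling fan: 44.99 W × 6.9 h × 31 d = 9,623 Wh = 9.623 kWh
Wi-Fi router: 15.67 W × 10.6 h × 31 d = 5,149 Wh = 5.149 kWh
television: 184 W × 7.62 h × 31 d = 43,464 Wh = 43.46 kWh
Total energy = 10.78 + 9.623 + 5.149 + 43.46 = 69.02 kWh
Cost = 69.02 kWh × €0.258 = €17.81

€17.81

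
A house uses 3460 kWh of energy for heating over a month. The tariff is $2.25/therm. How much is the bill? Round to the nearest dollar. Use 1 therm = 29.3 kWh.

$266

3460 kWh × (0.03413 therm/kWh) = 118.1 therm
Cost = 118.1 therm × $2.25/therm = $265.70 ≈ $266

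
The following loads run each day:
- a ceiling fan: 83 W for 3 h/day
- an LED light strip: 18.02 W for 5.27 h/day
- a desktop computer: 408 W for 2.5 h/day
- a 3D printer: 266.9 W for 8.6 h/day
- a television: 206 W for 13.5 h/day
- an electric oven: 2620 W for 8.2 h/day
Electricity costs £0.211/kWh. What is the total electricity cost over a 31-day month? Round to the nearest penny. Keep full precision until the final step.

£182.65

ceiling fan: 83 W × 3 h × 31 d = 7,719 Wh = 7.719 kWh
LED light strip: 18.02 W × 5.27 h × 31 d = 2,944 Wh = 2.944 kWh
desktop computer: 408 W × 2.5 h × 31 d = 31,620 Wh = 31.62 kWh
3D printer: 266.9 W × 8.6 h × 31 d = 71,156 Wh = 71.16 kWh
television: 206 W × 13.5 h × 31 d = 86,211 Wh = 86.21 kWh
electric oven: 2620 W × 8.2 h × 31 d = 666,004 Wh = 666 kWh
Total energy = 7.719 + 2.944 + 31.62 + 71.16 + 86.21 + 666 = 865.7 kWh
Cost = 865.7 kWh × £0.211 = £182.65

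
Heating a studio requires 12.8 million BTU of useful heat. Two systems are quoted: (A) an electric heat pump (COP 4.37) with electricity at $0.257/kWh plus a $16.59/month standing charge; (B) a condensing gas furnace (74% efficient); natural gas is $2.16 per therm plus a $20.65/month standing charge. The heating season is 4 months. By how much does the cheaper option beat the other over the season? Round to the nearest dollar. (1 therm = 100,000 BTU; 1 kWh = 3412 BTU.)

$169

Heat load = 12.8 × 10⁶ BTU = 12,800,000 BTU
Gas: input = 12,800,000 / 0.74 = 17,297,297 BTU = 173 therm → 173 × $2.16 = $373.62; + 4 × $20.65 standing = $456.22
Heat pump: 12,800,000 BTU / 3412 = 3,751 kWh heat; / 4.37 = 858.5 kWh in → × $0.257 = $220.62; + 4 × $16.59 standing = $286.98
Difference = |$456.22 − $286.98| = $169.24 ≈ $169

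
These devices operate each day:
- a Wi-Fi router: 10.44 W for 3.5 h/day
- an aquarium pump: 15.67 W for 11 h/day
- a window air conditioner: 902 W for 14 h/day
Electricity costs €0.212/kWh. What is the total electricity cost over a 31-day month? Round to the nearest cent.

Wi-Fi router: 10.44 W × 3.5 h × 31 d = 1,133 Wh = 1.133 kWh
aquarium pump: 15.67 W × 11 h × 31 d = 5,343 Wh = 5.343 kWh
window air conditioner: 902 W × 14 h × 31 d = 391,468 Wh = 391.5 kWh
Total energy = 1.133 + 5.343 + 391.5 = 397.9 kWh
Cost = 397.9 kWh × €0.212 = €84.36

€84.36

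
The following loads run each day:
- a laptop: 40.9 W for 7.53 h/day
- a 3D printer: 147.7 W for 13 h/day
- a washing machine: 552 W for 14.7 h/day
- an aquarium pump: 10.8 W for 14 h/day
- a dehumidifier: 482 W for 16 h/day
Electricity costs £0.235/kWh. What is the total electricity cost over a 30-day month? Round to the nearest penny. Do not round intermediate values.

laptop: 40.9 W × 7.53 h × 30 d = 9,239 Wh = 9.239 kWh
3D printer: 147.7 W × 13 h × 30 d = 57,603 Wh = 57.6 kWh
washing machine: 552 W × 14.7 h × 30 d = 243,432 Wh = 243.4 kWh
aquarium pump: 10.8 W × 14 h × 30 d = 4,536 Wh = 4.536 kWh
dehumidifier: 482 W × 16 h × 30 d = 231,360 Wh = 231.4 kWh
Total energy = 9.239 + 57.6 + 243.4 + 4.536 + 231.4 = 546.2 kWh
Cost = 546.2 kWh × £0.235 = £128.35

£128.35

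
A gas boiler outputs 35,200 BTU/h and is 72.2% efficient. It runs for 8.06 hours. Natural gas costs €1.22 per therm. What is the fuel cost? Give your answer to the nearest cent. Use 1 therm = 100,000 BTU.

€4.79

Heat delivered = 35,200 BTU/h × 8.06 h = 283,712 BTU
Gas input = 283,712 / 0.722 = 392,953 BTU
= 392,953 / 100,000 = 3.93 therm
Cost = 3.93 × €1.22/therm = €4.79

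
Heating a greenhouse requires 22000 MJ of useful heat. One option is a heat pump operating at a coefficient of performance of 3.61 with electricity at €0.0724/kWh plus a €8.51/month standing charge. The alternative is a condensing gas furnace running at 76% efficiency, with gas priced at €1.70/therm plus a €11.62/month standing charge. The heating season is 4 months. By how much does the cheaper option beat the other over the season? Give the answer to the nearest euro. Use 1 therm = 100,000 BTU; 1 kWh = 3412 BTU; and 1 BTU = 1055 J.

€356

Heat load = 22000 MJ = 22,000,000,000 J / 1055 = 20,853,081 BTU
Gas: input = 20,853,081 / 0.76 = 27,438,264 BTU = 274.4 therm → 274.4 × €1.70 = €466.45; + 4 × €11.62 standing = €512.93
Heat pump: 20,853,081 BTU / 3412 = 6,112 kWh heat; / 3.61 = 1,693 kWh in → × €0.0724 = €122.57; + 4 × €8.51 standing = €156.61
Difference = |€512.93 − €156.61| = €356.32 ≈ €356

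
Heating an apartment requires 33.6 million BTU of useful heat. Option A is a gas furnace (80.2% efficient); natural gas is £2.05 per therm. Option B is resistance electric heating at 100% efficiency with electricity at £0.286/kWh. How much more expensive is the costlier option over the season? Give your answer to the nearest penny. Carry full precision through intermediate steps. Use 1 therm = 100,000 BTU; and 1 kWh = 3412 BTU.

£1957.56

Heat load = 33.6 × 10⁶ BTU = 33,600,000 BTU
Gas: input = 33,600,000 / 0.802 = 41,895,262 BTU = 419 therm → 419 × £2.05 = £858.85
Electric: 33,600,000 BTU / 3412 = 9,848 kWh → × £0.286 = £2,816.41
Difference = |£858.85 − £2,816.41| = £1,957.56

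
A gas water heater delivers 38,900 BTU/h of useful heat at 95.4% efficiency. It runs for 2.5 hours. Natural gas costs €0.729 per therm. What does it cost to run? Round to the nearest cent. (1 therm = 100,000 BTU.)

€0.74

Heat delivered = 38,900 BTU/h × 2.5 h = 97,250 BTU
Gas input = 97,250 / 0.954 = 101,939 BTU
= 101,939 / 100,000 = 1.019 therm
Cost = 1.019 × €0.729/therm = €0.74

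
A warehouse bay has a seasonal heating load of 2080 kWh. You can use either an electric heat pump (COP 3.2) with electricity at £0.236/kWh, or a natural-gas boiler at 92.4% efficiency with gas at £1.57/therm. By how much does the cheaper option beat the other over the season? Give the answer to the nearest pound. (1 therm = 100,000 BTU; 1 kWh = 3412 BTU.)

£33

Heat load = 2080 kWh × 3412 = 7,096,960 BTU
Gas: input = 7,096,960 / 0.924 = 7,680,693 BTU = 76.81 therm → 76.81 × £1.57 = £120.59
Heat pump: 7,096,960 BTU / 3412 = 2,080 kWh heat; / 3.2 = 650 kWh in → × £0.236 = £153.40
Difference = |£120.59 − £153.40| = £32.81 ≈ £33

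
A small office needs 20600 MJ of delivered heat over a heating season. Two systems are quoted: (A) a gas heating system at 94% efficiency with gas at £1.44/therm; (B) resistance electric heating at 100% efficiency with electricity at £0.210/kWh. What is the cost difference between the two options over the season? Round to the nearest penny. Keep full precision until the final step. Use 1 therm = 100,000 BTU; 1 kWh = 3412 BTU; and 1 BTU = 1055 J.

Heat load = 20600 MJ = 20,600,000,000 J / 1055 = 19,526,066 BTU
Gas: input = 19,526,066 / 0.94 = 20,772,411 BTU = 207.7 therm → 207.7 × £1.44 = £299.12
Electric: 19,526,066 BTU / 3412 = 5,723 kWh → × £0.210 = £1,201.78
Difference = |£299.12 − £1,201.78| = £902.66

£902.66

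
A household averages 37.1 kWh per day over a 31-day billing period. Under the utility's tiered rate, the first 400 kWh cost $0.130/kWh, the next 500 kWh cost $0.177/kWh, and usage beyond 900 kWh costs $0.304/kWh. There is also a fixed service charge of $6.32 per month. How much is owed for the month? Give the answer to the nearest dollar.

Usage = 37.1 kWh/day × 31 days = 1150.1 kWh
First 400 kWh × $0.130 = $52.00
Next 500 kWh × $0.177 = $88.50
Remaining 250.1 kWh × $0.304 = $76.03
Energy charge = $216.53; + service $6.32 = $222.85 ≈ $223

$223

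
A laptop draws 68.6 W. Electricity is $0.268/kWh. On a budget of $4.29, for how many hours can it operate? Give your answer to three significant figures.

Energy budget = $4.29 / $0.268 per kWh = 16.01 kWh = 16,007 Wh
Runtime = 16,007 Wh / 68.6 W = 233.3 h

233 h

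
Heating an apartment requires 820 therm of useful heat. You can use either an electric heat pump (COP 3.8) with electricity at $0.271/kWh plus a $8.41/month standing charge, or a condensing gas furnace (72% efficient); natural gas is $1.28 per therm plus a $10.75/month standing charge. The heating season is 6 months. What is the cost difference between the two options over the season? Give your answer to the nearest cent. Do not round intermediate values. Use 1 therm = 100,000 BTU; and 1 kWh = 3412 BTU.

Heat load = 820 therm × 100,000 = 82,000,000 BTU
Gas: input = 82,000,000 / 0.72 = 113,888,889 BTU = 1,139 therm → 1,139 × $1.28 = $1,457.78; + 6 × $10.75 standing = $1,522.28
Heat pump: 82,000,000 BTU / 3412 = 24,030 kWh heat; / 3.8 = 6,324 kWh in → × $0.271 = $1,713.92; + 6 × $8.41 standing = $1,764.38
Difference = |$1,522.28 − $1,764.38| = $242.10

$242.10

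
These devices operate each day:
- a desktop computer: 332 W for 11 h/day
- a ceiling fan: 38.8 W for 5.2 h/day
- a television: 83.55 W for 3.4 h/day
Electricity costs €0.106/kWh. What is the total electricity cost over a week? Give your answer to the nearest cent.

€3.07

desktop computer: 332 W × 11 h × 7 d = 25,564 Wh = 25.56 kWh
ceiling fan: 38.8 W × 5.2 h × 7 d = 1,412 Wh = 1.412 kWh
television: 83.55 W × 3.4 h × 7 d = 1,988 Wh = 1.988 kWh
Total energy = 25.56 + 1.412 + 1.988 = 28.96 kWh
Cost = 28.96 kWh × €0.106 = €3.07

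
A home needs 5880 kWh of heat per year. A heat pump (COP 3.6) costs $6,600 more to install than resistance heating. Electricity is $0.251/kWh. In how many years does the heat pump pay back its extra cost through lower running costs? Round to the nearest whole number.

Resistance: 5880 kWh × $0.251 = $1,475.88/yr
Heat pump: 5880 / 3.6 = 1633 kWh in → × $0.251 = $409.97/yr
Annual savings = $1,065.91
Payback = $6,600 / $1,065.91 = 6.19 years

6 years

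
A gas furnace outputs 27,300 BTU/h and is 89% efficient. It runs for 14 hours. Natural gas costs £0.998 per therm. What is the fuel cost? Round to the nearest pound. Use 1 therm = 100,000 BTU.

Heat delivered = 27,300 BTU/h × 14 h = 382,200 BTU
Gas input = 382,200 / 0.89 = 429,438 BTU
= 429,438 / 100,000 = 4.294 therm
Cost = 4.294 × £0.998/therm = £4.29 ≈ £4

£4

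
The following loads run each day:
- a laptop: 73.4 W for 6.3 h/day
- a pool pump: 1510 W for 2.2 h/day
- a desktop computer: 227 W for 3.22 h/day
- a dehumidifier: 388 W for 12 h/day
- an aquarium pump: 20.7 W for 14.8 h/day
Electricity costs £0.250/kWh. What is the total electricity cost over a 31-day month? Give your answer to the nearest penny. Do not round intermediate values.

laptop: 73.4 W × 6.3 h × 31 d = 14,335 Wh = 14.34 kWh
pool pump: 1510 W × 2.2 h × 31 d = 102,982 Wh = 103 kWh
desktop computer: 227 W × 3.22 h × 31 d = 22,659 Wh = 22.66 kWh
dehumidifier: 388 W × 12 h × 31 d = 144,336 Wh = 144.3 kWh
aquarium pump: 20.7 W × 14.8 h × 31 d = 9,497 Wh = 9.497 kWh
Total energy = 14.34 + 103 + 22.66 + 144.3 + 9.497 = 293.8 kWh
Cost = 293.8 kWh × £0.250 = £73.45

£73.45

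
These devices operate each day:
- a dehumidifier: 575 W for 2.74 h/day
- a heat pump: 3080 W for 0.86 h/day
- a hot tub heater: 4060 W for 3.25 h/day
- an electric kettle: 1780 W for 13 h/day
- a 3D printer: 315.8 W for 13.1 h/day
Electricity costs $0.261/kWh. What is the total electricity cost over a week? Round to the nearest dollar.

dehumidifier: 575 W × 2.74 h × 7 d = 11,029 Wh = 11.03 kWh
heat pump: 3080 W × 0.86 h × 7 d = 18,542 Wh = 18.54 kWh
hot tub heater: 4060 W × 3.25 h × 7 d = 92,365 Wh = 92.36 kWh
electric kettle: 1780 W × 13 h × 7 d = 161,980 Wh = 162 kWh
3D printer: 315.8 W × 13.1 h × 7 d = 28,959 Wh = 28.96 kWh
Total energy = 11.03 + 18.54 + 92.36 + 162 + 28.96 = 312.9 kWh
Cost = 312.9 kWh × $0.261 = $81.66 ≈ $82

$82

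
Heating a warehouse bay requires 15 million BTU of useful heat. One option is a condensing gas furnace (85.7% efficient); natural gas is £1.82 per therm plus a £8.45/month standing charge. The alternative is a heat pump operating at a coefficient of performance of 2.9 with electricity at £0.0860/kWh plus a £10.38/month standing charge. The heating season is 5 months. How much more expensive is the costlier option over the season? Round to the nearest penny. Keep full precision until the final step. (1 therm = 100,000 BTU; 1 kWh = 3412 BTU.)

£178.53

Heat load = 15 × 10⁶ BTU = 15,000,000 BTU
Gas: input = 15,000,000 / 0.857 = 17,502,917 BTU = 175 therm → 175 × £1.82 = £318.55; + 5 × £8.45 standing = £360.80
Heat pump: 15,000,000 BTU / 3412 = 4,396 kWh heat; / 2.9 = 1,516 kWh in → × £0.0860 = £130.37; + 5 × £10.38 standing = £182.27
Difference = |£360.80 − £182.27| = £178.53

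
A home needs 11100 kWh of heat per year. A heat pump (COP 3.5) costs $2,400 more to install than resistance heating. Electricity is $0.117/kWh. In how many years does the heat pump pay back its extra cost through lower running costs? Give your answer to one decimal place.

2.6 years

Resistance: 11100 kWh × $0.117 = $1,298.70/yr
Heat pump: 11100 / 3.5 = 3171 kWh in → × $0.117 = $371.06/yr
Annual savings = $927.64
Payback = $2,400 / $927.64 = 2.59 years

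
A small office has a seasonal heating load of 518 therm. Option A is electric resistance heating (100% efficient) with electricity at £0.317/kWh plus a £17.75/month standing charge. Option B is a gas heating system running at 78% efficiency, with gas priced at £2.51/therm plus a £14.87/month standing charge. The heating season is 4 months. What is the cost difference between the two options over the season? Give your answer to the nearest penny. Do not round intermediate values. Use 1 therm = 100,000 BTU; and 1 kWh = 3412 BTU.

Heat load = 518 therm × 100,000 = 51,800,000 BTU
Gas: input = 51,800,000 / 0.78 = 66,410,256 BTU = 664.1 therm → 664.1 × £2.51 = £1,666.90; + 4 × £14.87 standing = £1,726.38
Electric: 51,800,000 BTU / 3412 = 15,180 kWh → × £0.317 = £4,812.60; + 4 × £17.75 standing = £4,883.60
Difference = |£1,726.38 − £4,883.60| = £3,157.23

£3157.23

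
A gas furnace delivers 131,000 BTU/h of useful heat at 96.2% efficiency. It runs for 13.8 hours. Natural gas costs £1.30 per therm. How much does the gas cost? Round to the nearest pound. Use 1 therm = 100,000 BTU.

£24

Heat delivered = 131,000 BTU/h × 13.8 h = 1,807,800 BTU
Gas input = 1,807,800 / 0.962 = 1,879,210 BTU
= 1,879,210 / 100,000 = 18.79 therm
Cost = 18.79 × £1.30/therm = £24.43 ≈ £24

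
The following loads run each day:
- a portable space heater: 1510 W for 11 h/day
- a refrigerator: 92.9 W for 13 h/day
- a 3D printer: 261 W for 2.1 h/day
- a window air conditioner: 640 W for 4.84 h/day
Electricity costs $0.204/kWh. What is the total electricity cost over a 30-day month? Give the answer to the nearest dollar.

portable space heater: 1510 W × 11 h × 30 d = 498,300 Wh = 498.3 kWh
refrigerator: 92.9 W × 13 h × 30 d = 36,231 Wh = 36.23 kWh
3D printer: 261 W × 2.1 h × 30 d = 16,443 Wh = 16.44 kWh
window air conditioner: 640 W × 4.84 h × 30 d = 92,928 Wh = 92.93 kWh
Total energy = 498.3 + 36.23 + 16.44 + 92.93 = 643.9 kWh
Cost = 643.9 kWh × $0.204 = $131.36 ≈ $131

$131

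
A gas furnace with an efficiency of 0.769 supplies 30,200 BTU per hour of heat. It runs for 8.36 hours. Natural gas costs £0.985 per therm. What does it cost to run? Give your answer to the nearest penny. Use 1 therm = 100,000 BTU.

Heat delivered = 30,200 BTU/h × 8.36 h = 252,472 BTU
Gas input = 252,472 / 0.769 = 328,312 BTU
= 328,312 / 100,000 = 3.283 therm
Cost = 3.283 × £0.985/therm = £3.23

£3.23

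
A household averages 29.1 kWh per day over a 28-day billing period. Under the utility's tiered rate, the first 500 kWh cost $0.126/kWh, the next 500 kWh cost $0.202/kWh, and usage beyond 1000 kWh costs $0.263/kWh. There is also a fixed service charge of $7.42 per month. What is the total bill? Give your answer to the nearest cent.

$134.01

Usage = 29.1 kWh/day × 28 days = 814.8 kWh
First 500 kWh × $0.126 = $63.00
Next 314.8 kWh × $0.202 = $63.59
Remaining tier: 0 kWh (not reached)
Energy charge = $126.59; + service $7.42 = $134.01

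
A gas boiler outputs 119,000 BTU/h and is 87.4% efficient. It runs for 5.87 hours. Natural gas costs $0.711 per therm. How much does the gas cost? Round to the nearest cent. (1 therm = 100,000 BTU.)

$5.68

Heat delivered = 119,000 BTU/h × 5.87 h = 698,530 BTU
Gas input = 698,530 / 0.874 = 799,233 BTU
= 799,233 / 100,000 = 7.992 therm
Cost = 7.992 × $0.711/therm = $5.68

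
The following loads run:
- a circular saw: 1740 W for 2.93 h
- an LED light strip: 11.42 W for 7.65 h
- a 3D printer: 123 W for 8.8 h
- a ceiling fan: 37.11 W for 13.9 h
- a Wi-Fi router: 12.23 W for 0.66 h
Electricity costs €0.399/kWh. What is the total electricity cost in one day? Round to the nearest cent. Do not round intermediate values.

€2.71

circular saw: 1740 W × 2.93 h = 5,098 Wh = 5.098 kWh
LED light strip: 11.42 W × 7.65 h = 87 Wh = 0.08736 kWh
3D printer: 123 W × 8.8 h = 1,082 Wh = 1.082 kWh
ceiling fan: 37.11 W × 13.9 h = 516 Wh = 0.5158 kWh
Wi-Fi router: 12.23 W × 0.66 h = 8 Wh = 0.008072 kWh
Total energy = 5.098 + 0.08736 + 1.082 + 0.5158 + 0.008072 = 6.792 kWh
Cost = 6.792 kWh × €0.399 = €2.71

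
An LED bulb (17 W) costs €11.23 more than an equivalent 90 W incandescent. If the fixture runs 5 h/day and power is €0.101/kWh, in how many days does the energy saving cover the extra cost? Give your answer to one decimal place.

304.6 days

Power saved = 90 − 17 = 73 W
Daily energy saved = 73 W × 5 h = 365 Wh = 0.365 kWh
Daily savings = 0.365 × €0.101 = €0.0369
Payback = €11.23 / €0.0369 per day = 304.6 days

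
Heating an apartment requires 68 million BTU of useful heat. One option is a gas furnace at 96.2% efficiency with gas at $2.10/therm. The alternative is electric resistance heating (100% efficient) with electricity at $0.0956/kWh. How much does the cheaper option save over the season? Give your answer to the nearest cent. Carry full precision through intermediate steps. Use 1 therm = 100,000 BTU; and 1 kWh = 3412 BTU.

$420.87

Heat load = 68 × 10⁶ BTU = 68,000,000 BTU
Gas: input = 68,000,000 / 0.962 = 70,686,071 BTU = 706.9 therm → 706.9 × $2.10 = $1,484.41
Electric: 68,000,000 BTU / 3412 = 19,930 kWh → × $0.0956 = $1,905.28
Difference = |$1,484.41 − $1,905.28| = $420.87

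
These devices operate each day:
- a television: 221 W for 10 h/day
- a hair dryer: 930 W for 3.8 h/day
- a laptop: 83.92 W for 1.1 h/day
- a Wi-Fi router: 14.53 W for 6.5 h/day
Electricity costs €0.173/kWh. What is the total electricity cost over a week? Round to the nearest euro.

television: 221 W × 10 h × 7 d = 15,470 Wh = 15.47 kWh
hair dryer: 930 W × 3.8 h × 7 d = 24,738 Wh = 24.74 kWh
laptop: 83.92 W × 1.1 h × 7 d = 646 Wh = 0.6462 kWh
Wi-Fi router: 14.53 W × 6.5 h × 7 d = 661 Wh = 0.6611 kWh
Total energy = 15.47 + 24.74 + 0.6462 + 0.6611 = 41.52 kWh
Cost = 41.52 kWh × €0.173 = €7.18 ≈ €7

€7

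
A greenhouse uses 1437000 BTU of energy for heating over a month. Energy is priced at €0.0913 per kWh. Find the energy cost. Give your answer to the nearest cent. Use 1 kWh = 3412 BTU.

1437000 BTU × (0.00029308 kWh/BTU) = 421.2 kWh
Cost = 421.2 kWh × €0.0913/kWh = €38.45

€38.45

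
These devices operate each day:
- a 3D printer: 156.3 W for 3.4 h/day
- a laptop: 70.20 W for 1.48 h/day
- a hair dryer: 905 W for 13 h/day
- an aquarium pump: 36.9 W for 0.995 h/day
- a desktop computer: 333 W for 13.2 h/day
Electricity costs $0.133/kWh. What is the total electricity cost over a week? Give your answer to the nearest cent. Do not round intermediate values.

3D printer: 156.3 W × 3.4 h × 7 d = 3,720 Wh = 3.72 kWh
laptop: 70.20 W × 1.48 h × 7 d = 727 Wh = 0.7273 kWh
hair dryer: 905 W × 13 h × 7 d = 82,355 Wh = 82.36 kWh
aquarium pump: 36.9 W × 0.995 h × 7 d = 257 Wh = 0.257 kWh
desktop computer: 333 W × 13.2 h × 7 d = 30,769 Wh = 30.77 kWh
Total energy = 3.72 + 0.7273 + 82.36 + 0.257 + 30.77 = 117.8 kWh
Cost = 117.8 kWh × $0.133 = $15.67

$15.67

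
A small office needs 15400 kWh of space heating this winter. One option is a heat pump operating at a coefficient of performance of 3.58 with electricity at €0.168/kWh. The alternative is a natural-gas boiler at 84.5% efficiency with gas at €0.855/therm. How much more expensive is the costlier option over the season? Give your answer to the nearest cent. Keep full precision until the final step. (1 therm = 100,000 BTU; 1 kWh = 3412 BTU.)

Heat load = 15400 kWh × 3412 = 52,544,800 BTU
Gas: input = 52,544,800 / 0.845 = 62,183,195 BTU = 621.8 therm → 621.8 × €0.855 = €531.67
Heat pump: 52,544,800 BTU / 3412 = 15,400 kWh heat; / 3.58 = 4,302 kWh in → × €0.168 = €722.68
Difference = |€531.67 − €722.68| = €191.02

€191.02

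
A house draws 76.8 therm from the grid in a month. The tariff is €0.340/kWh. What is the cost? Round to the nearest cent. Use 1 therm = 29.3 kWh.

€765.08

76.8 therm × (29.3 kWh/therm) = 2,250 kWh
Cost = 2,250 kWh × €0.340/kWh = €765.08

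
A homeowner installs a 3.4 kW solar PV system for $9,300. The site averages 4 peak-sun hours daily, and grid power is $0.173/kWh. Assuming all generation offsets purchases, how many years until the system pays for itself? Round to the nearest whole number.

11 years

Daily generation = 3.4 kW × 4 h = 13.6 kWh
Annual generation = 13.6 × 365 = 4964 kWh
Annual savings = 4964 × $0.173 = $858.77
Payback = $9,300 / $858.77 = 10.8 years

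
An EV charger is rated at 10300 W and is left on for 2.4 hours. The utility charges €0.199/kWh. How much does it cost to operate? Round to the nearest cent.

Energy = 10300 W × 2.4 h = 24,720 Wh = 24.72 kWh
Cost = 24.72 kWh × €0.199/kWh = €4.92

€4.92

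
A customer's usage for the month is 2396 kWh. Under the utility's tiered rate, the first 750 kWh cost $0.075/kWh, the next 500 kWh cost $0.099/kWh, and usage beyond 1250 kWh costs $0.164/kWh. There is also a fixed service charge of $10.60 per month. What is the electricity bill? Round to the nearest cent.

First 750 kWh × $0.075 = $56.25
Next 500 kWh × $0.099 = $49.50
Remaining 1146 kWh × $0.164 = $187.94
Energy charge = $293.69; + service $10.60 = $304.29

$304.29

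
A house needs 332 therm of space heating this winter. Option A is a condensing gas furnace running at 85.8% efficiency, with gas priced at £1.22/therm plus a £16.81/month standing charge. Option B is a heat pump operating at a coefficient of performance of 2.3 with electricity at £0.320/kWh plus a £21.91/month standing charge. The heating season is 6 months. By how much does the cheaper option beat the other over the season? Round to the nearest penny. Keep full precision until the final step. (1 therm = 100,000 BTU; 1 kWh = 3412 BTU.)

Heat load = 332 therm × 100,000 = 33,200,000 BTU
Gas: input = 33,200,000 / 0.858 = 38,694,639 BTU = 386.9 therm → 386.9 × £1.22 = £472.07; + 6 × £16.81 standing = £572.93
Heat pump: 33,200,000 BTU / 3412 = 9,730 kWh heat; / 2.3 = 4,231 kWh in → × £0.320 = £1,353.79; + 6 × £21.91 standing = £1,485.25
Difference = |£572.93 − £1,485.25| = £912.32

£912.32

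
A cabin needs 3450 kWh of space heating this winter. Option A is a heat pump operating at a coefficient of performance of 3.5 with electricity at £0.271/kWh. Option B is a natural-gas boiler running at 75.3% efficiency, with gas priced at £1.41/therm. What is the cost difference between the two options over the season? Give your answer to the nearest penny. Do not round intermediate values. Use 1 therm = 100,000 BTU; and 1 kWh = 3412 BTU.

Heat load = 3450 kWh × 3412 = 11,771,400 BTU
Gas: input = 11,771,400 / 0.753 = 15,632,669 BTU = 156.3 therm → 156.3 × £1.41 = £220.42
Heat pump: 11,771,400 BTU / 3412 = 3,450 kWh heat; / 3.5 = 985.7 kWh in → × £0.271 = £267.13
Difference = |£220.42 − £267.13| = £46.71

£46.71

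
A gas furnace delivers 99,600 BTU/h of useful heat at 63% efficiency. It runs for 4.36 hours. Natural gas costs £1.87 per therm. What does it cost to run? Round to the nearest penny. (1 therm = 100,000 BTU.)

Heat delivered = 99,600 BTU/h × 4.36 h = 434,256 BTU
Gas input = 434,256 / 0.63 = 689,295 BTU
= 689,295 / 100,000 = 6.893 therm
Cost = 6.893 × £1.87/therm = £12.89

£12.89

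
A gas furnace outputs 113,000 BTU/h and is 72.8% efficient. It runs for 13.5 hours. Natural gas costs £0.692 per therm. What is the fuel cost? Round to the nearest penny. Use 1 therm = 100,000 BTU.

£14.50

Heat delivered = 113,000 BTU/h × 13.5 h = 1,525,500 BTU
Gas input = 1,525,500 / 0.728 = 2,095,467 BTU
= 2,095,467 / 100,000 = 20.95 therm
Cost = 20.95 × £0.692/therm = £14.50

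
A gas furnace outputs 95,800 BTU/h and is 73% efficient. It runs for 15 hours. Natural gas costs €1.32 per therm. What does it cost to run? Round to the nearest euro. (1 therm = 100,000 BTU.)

€26

Heat delivered = 95,800 BTU/h × 15 h = 1,437,000 BTU
Gas input = 1,437,000 / 0.730 = 1,968,493 BTU
= 1,968,493 / 100,000 = 19.68 therm
Cost = 19.68 × €1.32/therm = €25.98 ≈ €26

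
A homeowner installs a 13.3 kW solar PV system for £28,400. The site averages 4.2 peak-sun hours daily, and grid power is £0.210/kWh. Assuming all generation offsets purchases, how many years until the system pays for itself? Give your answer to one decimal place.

Daily generation = 13.3 kW × 4.2 h = 55.86 kWh
Annual generation = 55.86 × 365 = 20389 kWh
Annual savings = 20389 × £0.210 = £4,281.67
Payback = £28,400 / £4,281.67 = 6.63 years

6.6 years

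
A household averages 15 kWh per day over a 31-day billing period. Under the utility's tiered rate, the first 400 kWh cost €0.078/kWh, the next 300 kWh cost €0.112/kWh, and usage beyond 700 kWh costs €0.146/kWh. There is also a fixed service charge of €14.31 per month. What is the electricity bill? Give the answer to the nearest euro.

Usage = 15 kWh/day × 31 days = 465 kWh
First 400 kWh × €0.078 = €31.20
Next 65 kWh × €0.112 = €7.28
Remaining tier: 0 kWh (not reached)
Energy charge = €38.48; + service €14.31 = €52.79 ≈ €53

€53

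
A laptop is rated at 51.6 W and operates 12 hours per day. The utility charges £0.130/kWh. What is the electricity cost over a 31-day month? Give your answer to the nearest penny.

£2.50

Energy = 51.6 W × 12 h/day × 31 days = 19,195 Wh = 19.2 kWh
Cost = 19.2 kWh × £0.130/kWh = £2.50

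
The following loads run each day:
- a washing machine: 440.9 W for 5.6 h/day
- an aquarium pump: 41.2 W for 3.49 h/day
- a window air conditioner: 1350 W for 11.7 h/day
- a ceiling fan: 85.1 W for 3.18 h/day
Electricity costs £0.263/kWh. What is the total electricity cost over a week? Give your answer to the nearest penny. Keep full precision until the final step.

£34.39

washing machine: 440.9 W × 5.6 h × 7 d = 17,283 Wh = 17.28 kWh
aquarium pump: 41.2 W × 3.49 h × 7 d = 1,007 Wh = 1.007 kWh
window air conditioner: 1350 W × 11.7 h × 7 d = 110,565 Wh = 110.6 kWh
ceiling fan: 85.1 W × 3.18 h × 7 d = 1,894 Wh = 1.894 kWh
Total energy = 17.28 + 1.007 + 110.6 + 1.894 = 130.7 kWh
Cost = 130.7 kWh × £0.263 = £34.39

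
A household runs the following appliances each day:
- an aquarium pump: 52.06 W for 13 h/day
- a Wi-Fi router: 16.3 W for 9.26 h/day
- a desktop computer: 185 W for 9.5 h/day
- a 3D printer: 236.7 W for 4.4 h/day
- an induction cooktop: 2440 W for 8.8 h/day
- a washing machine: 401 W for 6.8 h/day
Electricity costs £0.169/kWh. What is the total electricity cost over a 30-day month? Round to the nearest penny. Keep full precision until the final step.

£141.08

aquarium pump: 52.06 W × 13 h × 30 d = 20,303 Wh = 20.3 kWh
Wi-Fi router: 16.3 W × 9.26 h × 30 d = 4,528 Wh = 4.528 kWh
desktop computer: 185 W × 9.5 h × 30 d = 52,725 Wh = 52.73 kWh
3D printer: 236.7 W × 4.4 h × 30 d = 31,244 Wh = 31.24 kWh
induction cooktop: 2440 W × 8.8 h × 30 d = 644,160 Wh = 644.2 kWh
washing machine: 401 W × 6.8 h × 30 d = 81,804 Wh = 81.8 kWh
Total energy = 20.3 + 4.528 + 52.73 + 31.24 + 644.2 + 81.8 = 834.8 kWh
Cost = 834.8 kWh × £0.169 = £141.08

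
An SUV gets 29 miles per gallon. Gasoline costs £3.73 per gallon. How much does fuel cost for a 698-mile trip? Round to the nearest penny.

£89.78

Fuel = 698 mi / 29 mpg = 24.07 gal
Cost = 24.07 gal × £3.73/gal = £89.78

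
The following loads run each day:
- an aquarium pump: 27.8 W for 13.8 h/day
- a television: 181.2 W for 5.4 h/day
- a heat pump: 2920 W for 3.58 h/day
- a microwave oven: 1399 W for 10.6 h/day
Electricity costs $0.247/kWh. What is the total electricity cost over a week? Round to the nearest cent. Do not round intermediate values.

$46.07

aquarium pump: 27.8 W × 13.8 h × 7 d = 2,685 Wh = 2.685 kWh
television: 181.2 W × 5.4 h × 7 d = 6,849 Wh = 6.849 kWh
heat pump: 2920 W × 3.58 h × 7 d = 73,175 Wh = 73.18 kWh
microwave oven: 1399 W × 10.6 h × 7 d = 103,806 Wh = 103.8 kWh
Total energy = 2.685 + 6.849 + 73.18 + 103.8 = 186.5 kWh
Cost = 186.5 kWh × $0.247 = $46.07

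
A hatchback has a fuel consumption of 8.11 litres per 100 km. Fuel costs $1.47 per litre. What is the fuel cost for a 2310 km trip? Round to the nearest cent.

$275.39

Fuel = 8.11 L/100 km × 2310 km / 100 = 187.3 L
Cost = 187.3 L × $1.47/L = $275.39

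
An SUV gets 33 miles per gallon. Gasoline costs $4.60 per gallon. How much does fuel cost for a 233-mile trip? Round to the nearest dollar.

Fuel = 233 mi / 33 mpg = 7.061 gal
Cost = 7.061 gal × $4.60/gal = $32.48 ≈ $32

$32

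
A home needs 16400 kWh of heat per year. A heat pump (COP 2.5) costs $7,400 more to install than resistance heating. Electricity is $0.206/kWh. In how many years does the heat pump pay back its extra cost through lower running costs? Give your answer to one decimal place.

3.7 years

Resistance: 16400 kWh × $0.206 = $3,378.40/yr
Heat pump: 16400 / 2.5 = 6560 kWh in → × $0.206 = $1,351.36/yr
Annual savings = $2,027.04
Payback = $7,400 / $2,027.04 = 3.65 years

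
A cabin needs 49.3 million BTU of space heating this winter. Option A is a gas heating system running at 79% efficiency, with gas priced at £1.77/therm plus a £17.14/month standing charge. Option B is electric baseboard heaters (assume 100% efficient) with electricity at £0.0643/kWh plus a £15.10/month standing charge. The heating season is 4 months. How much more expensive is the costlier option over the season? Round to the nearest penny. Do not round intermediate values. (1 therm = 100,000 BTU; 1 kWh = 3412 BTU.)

£183.66

Heat load = 49.3 × 10⁶ BTU = 49,300,000 BTU
Gas: input = 49,300,000 / 0.79 = 62,405,063 BTU = 624.1 therm → 624.1 × £1.77 = £1,104.57; + 4 × £17.14 standing = £1,173.13
Electric: 49,300,000 BTU / 3412 = 14,450 kWh → × £0.0643 = £929.07; + 4 × £15.10 standing = £989.47
Difference = |£1,173.13 − £989.47| = £183.66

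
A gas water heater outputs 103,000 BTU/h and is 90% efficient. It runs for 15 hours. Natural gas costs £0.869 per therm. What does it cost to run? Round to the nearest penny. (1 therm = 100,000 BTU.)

Heat delivered = 103,000 BTU/h × 15 h = 1,545,000 BTU
Gas input = 1,545,000 / 0.90 = 1,716,667 BTU
= 1,716,667 / 100,000 = 17.17 therm
Cost = 17.17 × £0.869/therm = £14.92

£14.92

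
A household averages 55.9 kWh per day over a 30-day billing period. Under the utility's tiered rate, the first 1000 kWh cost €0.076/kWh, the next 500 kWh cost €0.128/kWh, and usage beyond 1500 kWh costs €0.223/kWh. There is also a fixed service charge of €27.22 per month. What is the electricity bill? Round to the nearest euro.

Usage = 55.9 kWh/day × 30 days = 1677 kWh
First 1000 kWh × €0.076 = €76.00
Next 500 kWh × €0.128 = €64.00
Remaining 177 kWh × €0.223 = €39.47
Energy charge = €179.47; + service €27.22 = €206.69 ≈ €207

€207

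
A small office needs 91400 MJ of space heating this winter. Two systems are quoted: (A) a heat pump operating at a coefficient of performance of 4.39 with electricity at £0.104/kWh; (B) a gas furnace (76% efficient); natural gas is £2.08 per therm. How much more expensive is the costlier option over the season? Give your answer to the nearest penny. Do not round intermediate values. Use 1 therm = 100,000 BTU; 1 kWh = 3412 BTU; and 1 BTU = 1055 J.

£1769.54

Heat load = 91400 MJ = 91,400,000,000 J / 1055 = 86,635,071 BTU
Gas: input = 86,635,071 / 0.76 = 113,993,515 BTU = 1,140 therm → 1,140 × £2.08 = £2,371.07
Heat pump: 86,635,071 BTU / 3412 = 25,390 kWh heat; / 4.39 = 5,784 kWh in → × £0.104 = £601.52
Difference = |£2,371.07 − £601.52| = £1,769.54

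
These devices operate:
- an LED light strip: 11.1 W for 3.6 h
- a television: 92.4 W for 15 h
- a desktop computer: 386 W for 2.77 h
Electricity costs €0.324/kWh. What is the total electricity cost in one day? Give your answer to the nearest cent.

LED light strip: 11.1 W × 3.6 h = 40 Wh = 0.03996 kWh
television: 92.4 W × 15 h = 1,386 Wh = 1.386 kWh
desktop computer: 386 W × 2.77 h = 1,069 Wh = 1.069 kWh
Total energy = 0.03996 + 1.386 + 1.069 = 2.495 kWh
Cost = 2.495 kWh × €0.324 = €0.81

€0.81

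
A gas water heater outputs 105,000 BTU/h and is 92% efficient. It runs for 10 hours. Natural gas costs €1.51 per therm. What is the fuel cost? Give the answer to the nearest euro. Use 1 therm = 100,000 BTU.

€17

Heat delivered = 105,000 BTU/h × 10 h = 1,050,000 BTU
Gas input = 1,050,000 / 0.92 = 1,141,304 BTU
= 1,141,304 / 100,000 = 11.41 therm
Cost = 11.41 × €1.51/therm = €17.23 ≈ €17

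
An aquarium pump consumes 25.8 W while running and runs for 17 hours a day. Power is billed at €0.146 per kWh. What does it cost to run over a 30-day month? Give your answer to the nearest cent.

€1.92

Energy = 25.8 W × 17 h/day × 30 days = 13,158 Wh = 13.16 kWh
Cost = 13.16 kWh × €0.146/kWh = €1.92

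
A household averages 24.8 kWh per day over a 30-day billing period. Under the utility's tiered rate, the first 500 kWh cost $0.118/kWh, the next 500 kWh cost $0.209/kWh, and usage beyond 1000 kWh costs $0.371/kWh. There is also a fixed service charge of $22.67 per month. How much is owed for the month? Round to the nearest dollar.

$133

Usage = 24.8 kWh/day × 30 days = 744 kWh
First 500 kWh × $0.118 = $59.00
Next 244 kWh × $0.209 = $51.00
Remaining tier: 0 kWh (not reached)
Energy charge = $110.00; + service $22.67 = $132.67 ≈ $133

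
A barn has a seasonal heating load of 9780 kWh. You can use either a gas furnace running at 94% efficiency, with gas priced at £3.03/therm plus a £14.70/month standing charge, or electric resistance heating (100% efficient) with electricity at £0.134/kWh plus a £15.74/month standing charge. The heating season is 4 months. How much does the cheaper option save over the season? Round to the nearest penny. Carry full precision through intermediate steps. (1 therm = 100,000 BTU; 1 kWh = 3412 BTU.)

Heat load = 9780 kWh × 3412 = 33,369,360 BTU
Gas: input = 33,369,360 / 0.94 = 35,499,319 BTU = 355 therm → 355 × £3.03 = £1,075.63; + 4 × £14.70 standing = £1,134.43
Electric: 33,369,360 BTU / 3412 = 9,780 kWh → × £0.134 = £1,310.52; + 4 × £15.74 standing = £1,373.48
Difference = |£1,134.43 − £1,373.48| = £239.05

£239.05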